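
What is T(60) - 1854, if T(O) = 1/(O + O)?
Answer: -222479/120 ≈ -1854.0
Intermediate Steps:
T(O) = 1/(2*O)
T(60) - 1854 = (1/2)/60 - 1854 = (1/2)*(1/60) - 1854 = 1/120 - 1854 = -222479/120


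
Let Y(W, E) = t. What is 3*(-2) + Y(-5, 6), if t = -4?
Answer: -10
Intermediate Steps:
Y(W, E) = -4
3*(-2) + Y(-5, 6) = 3*(-2) - 4 = -6 - 4 = -10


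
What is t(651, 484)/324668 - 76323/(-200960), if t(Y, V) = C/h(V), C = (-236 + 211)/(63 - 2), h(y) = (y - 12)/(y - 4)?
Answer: 22295401918659/58704441831680 ≈ 0.37979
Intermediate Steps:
h(y) = (-12 + y)/(-4 + y)
C = -25/61 ≈ -0.40984
t(Y, V) = -25*(-4 + V)/(61*(-12 + V)) (t(Y, V) = -25*(-4 + V)/(-12 + V)/61 = -25*(-4 + V)/(61*(-12 + V)))
t(651, 484)/324668 - 76323/(-200960) = (25*(4 - 1*484)/(61*(-12 + 484)))/324668 - 76323/(-200960) = ((25/61)*(4 - 484)/472)*(1/324668) - 76323*(-1/200960) = ((25/61)*(1/472)*(-480))*(1/324668) + 76323/200960 = -1500/3599*1/324668 + 76323/200960 = -375/292120033 + 76323/200960 = 22295401918659/58704441831680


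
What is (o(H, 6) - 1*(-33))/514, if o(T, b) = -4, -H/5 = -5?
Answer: 29/514 ≈ 0.056420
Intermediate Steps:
H = 25 (H = -5*(-5) = 25)
(o(H, 6) - 1*(-33))/514 = (-4 - 1*(-33))/514 = (-4 + 33)/514 = (1/514)*29 = 29/514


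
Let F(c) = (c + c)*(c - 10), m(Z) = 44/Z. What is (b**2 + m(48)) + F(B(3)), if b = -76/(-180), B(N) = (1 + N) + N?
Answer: -331331/8100 ≈ -40.905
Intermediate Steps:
B(N) = 1 + 2*N
b = 19/45 (b = -76*(-1/180) = 19/45 ≈ 0.42222)
F(c) = 2*c*(-10 + c) (F(c) = (2*c)*(-10 + c) = 2*c*(-10 + c))
(b**2 + m(48)) + F(B(3)) = ((19/45)**2 + 44/48) + 2*(1 + 2*3)*(-10 + (1 + 2*3)) = (361/2025 + 44*(1/48)) + 2*(1 + 6)*(-10 + (1 + 6)) = (361/2025 + 11/12) + 2*7*(-10 + 7) = 8869/8100 + 2*7*(-3) = 8869/8100 - 42 = -331331/8100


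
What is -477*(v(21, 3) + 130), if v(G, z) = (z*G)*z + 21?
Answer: -162180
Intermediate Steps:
v(G, z) = 21 + G*z**2 (v(G, z) = (G*z)*z + 21 = G*z**2 + 21 = 21 + G*z**2)
-477*(v(21, 3) + 130) = -477*((21 + 21*3**2) + 130) = -477*((21 + 21*9) + 130) = -477*((21 + 189) + 130) = -477*(210 + 130) = -477*340 = -162180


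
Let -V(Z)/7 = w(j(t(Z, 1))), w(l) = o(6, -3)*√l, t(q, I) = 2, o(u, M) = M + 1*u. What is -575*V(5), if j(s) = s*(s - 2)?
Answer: 0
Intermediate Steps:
o(u, M) = M + u
j(s) = s*(-2 + s)
w(l) = 3*√l (w(l) = (-3 + 6)*√l = 3*√l)
V(Z) = 0 (V(Z) = -21*√(2*(-2 + 2)) = -21*√(2*0) = -21*√0 = -21*0 = -7*0 = 0)
-575*V(5) = -575*0 = 0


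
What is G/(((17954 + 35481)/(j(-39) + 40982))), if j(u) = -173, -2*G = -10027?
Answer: 409191843/106870 ≈ 3828.9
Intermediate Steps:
G = 10027/2 (G = -½*(-10027) = 10027/2 ≈ 5013.5)
G/(((17954 + 35481)/(j(-39) + 40982))) = 10027/(2*(((17954 + 35481)/(-173 + 40982)))) = 10027/(2*((53435/40809))) = 10027/(2*((53435*(1/40809)))) = 10027/(2*(53435/40809)) = (10027/2)*(40809/53435) = 409191843/106870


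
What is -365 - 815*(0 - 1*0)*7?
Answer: -365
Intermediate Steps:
-365 - 815*(0 - 1*0)*7 = -365 - 815*(0 + 0)*7 = -365 - 815*0*7 = -365 - 815*0 = -365 - 163*0 = -365 + 0 = -365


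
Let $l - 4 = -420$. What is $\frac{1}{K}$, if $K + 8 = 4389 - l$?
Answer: $\frac{1}{4797} \approx 0.00020846$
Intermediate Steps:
$l = -416$ ($l = 4 - 420 = -416$)
$K = 4797$ ($K = -8 + \left(4389 - -416\right) = -8 + \left(4389 + 416\right) = -8 + 4805 = 4797$)
$\frac{1}{K} = \frac{1}{4797}$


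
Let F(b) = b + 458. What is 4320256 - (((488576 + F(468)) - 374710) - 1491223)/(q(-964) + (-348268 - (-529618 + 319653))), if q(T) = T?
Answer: 601667715921/139267 ≈ 4.3202e+6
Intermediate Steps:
F(b) = 458 + b
4320256 - (((488576 + F(468)) - 374710) - 1491223)/(q(-964) + (-348268 - (-529618 + 319653))) = 4320256 - (((488576 + (458 + 468)) - 374710) - 1491223)/(-964 + (-348268 - (-529618 + 319653))) = 4320256 - (((488576 + 926) - 374710) - 1491223)/(-964 + (-348268 - 1*(-209965))) = 4320256 - ((489502 - 374710) - 1491223)/(-964 + (-348268 + 209965)) = 4320256 - (114792 - 1491223)/(-964 - 138303) = 4320256 - (-1376431)/(-139267) = 4320256 - (-1376431)*(-1)/139267 = 4320256 - 1*1376431/139267 = 4320256 - 1376431/139267 = 601667715921/139267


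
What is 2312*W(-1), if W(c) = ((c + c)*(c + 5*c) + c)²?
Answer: 279752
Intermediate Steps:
W(c) = (c + 12*c²)² (W(c) = ((2*c)*(6*c) + c)² = (12*c² + c)² = (c + 12*c²)²)
2312*W(-1) = 2312*((-1)²*(1 + 12*(-1))²) = 2312*(1*(1 - 12)²) = 2312*(1*(-11)²) = 2312*(1*121) = 2312*121 = 279752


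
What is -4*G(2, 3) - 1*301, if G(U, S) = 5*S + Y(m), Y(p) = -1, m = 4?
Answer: -357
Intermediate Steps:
G(U, S) = -1 + 5*S (G(U, S) = 5*S - 1 = -1 + 5*S)
-4*G(2, 3) - 1*301 = -4*(-1 + 5*3) - 1*301 = -4*(-1 + 15) - 301 = -4*14 - 301 = -56 - 301 = -357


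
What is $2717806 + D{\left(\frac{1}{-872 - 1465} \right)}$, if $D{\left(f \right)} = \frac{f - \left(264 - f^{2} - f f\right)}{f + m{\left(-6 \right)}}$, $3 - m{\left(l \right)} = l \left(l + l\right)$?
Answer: $\frac{1024208258204539}{376850598} \approx 2.7178 \cdot 10^{6}$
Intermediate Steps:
$m{\left(l \right)} = 3 - 2 l^{2}$ ($m{\left(l \right)} = 3 - l \left(l + l\right) = 3 - l 2 l = 3 - 2 l^{2}$)
$D{\left(f \right)} = \frac{-264 + f + 2 f^{2}}{-69 + f}$ ($D{\left(f \right)} = \frac{f - \left(264 - f^{2} - f f\right)}{f + \left(3 - 2 \left(-6\right)^{2}\right)} = \frac{f + \left(\left(f^{2} + f^{2}\right) - 264\right)}{f + \left(3 - 72\right)} = \frac{f + \left(2 f^{2} - 264\right)}{f + \left(3 - 72\right)} = \frac{f + \left(-264 + 2 f^{2}\right)}{f - 69} = \frac{-264 + f + 2 f^{2}}{-69 + f}$)
$2717806 + D{\left(\frac{1}{-872 - 1465} \right)} = 2717806 + \frac{-264 + \frac{1}{-872 - 1465} + 2 \left(\frac{1}{-872 - 1465}\right)^{2}}{-69 + \frac{1}{-872 - 1465}} = 2717806 + \frac{-264 + \frac{1}{-2337} + 2 \left(\frac{1}{-2337}\right)^{2}}{-69 + \frac{1}{-2337}} = 2717806 + \frac{-264 - \frac{1}{2337} + 2 \left(- \frac{1}{2337}\right)^{2}}{-69 - \frac{1}{2337}} = 2717806 + \frac{-264 - \frac{1}{2337} + 2 \cdot \frac{1}{5461569}}{- \frac{161254}{2337}} = 2717806 - \frac{2337 \left(-264 - \frac{1}{2337} + \frac{2}{5461569}\right)}{161254} = 2717806 - - \frac{1441856551}{376850598} = 2717806 + \frac{1441856551}{376850598} = \frac{1024208258204539}{376850598}$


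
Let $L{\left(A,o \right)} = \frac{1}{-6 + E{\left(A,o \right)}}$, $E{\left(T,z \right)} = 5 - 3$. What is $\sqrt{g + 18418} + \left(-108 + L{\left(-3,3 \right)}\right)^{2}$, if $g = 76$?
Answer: $\frac{187489}{16} + \sqrt{18494} \approx 11854.0$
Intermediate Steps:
$E{\left(T,z \right)} = 2$ ($E{\left(T,z \right)} = 5 - 3 = 2$)
$L{\left(A,o \right)} = - \frac{1}{4}$ ($L{\left(A,o \right)} = \frac{1}{-6 + 2} = \frac{1}{-4} = - \frac{1}{4}$)
$\sqrt{g + 18418} + \left(-108 + L{\left(-3,3 \right)}\right)^{2} = \sqrt{76 + 18418} + \left(-108 - \frac{1}{4}\right)^{2} = \sqrt{18494} + \left(- \frac{433}{4}\right)^{2} = \sqrt{18494} + \frac{187489}{16} = \frac{187489}{16} + \sqrt{18494}$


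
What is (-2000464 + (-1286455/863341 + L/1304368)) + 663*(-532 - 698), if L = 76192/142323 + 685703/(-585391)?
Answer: -264197934769108612274983319633/93821772289697956695984 ≈ -2.8160e+6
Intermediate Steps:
L = -52989196997/83314603293 (L = 76192*(1/142323) + 685703*(-1/585391) = 76192/142323 - 685703/585391 = -52989196997/83314603293 ≈ -0.63601)
(-2000464 + (-1286455/863341 + L/1304368)) + 663*(-532 - 698) = (-2000464 + (-1286455/863341 - 52989196997/83314603293/1304368)) + 663*(-532 - 698) = (-2000464 + (-1286455*1/863341 - 52989196997/83314603293*1/1304368)) + 663*(-1230) = (-2000464 + (-1286455/863341 - 52989196997/108672902468083824)) - 815490 = (-2000464 - 139802844492325100390897/93821772289697956695984) - 815490 = -187687217684582825568975327473/93821772289697956695984 - 815490 = -264197934769108612274983319633/93821772289697956695984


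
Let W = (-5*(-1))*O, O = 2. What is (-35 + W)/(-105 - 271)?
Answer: 25/376 ≈ 0.066489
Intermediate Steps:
W = 10 (W = -5*(-1)*2 = 5*2 = 10)
(-35 + W)/(-105 - 271) = (-35 + 10)/(-105 - 271) = -25/(-376) = -25*(-1/376) = 25/376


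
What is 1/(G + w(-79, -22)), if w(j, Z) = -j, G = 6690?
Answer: 1/6769 ≈ 0.00014773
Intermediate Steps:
1/(G + w(-79, -22)) = 1/(6690 - 1*(-79)) = 1/(6690 + 79) = 1/6769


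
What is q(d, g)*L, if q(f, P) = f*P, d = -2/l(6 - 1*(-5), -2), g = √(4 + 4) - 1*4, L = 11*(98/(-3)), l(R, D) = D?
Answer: 4312/3 - 2156*√2/3 ≈ 420.99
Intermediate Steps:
L = -1078/3 (L = 11*(98*(-⅓)) = 11*(-98/3) = -1078/3 ≈ -359.33)
g = -4 + 2*√2 (g = √8 - 4 = 2*√2 - 4 = -4 + 2*√2 ≈ -1.1716)
d = 1 (d = -2/(-2) = -2*(-½) = 1)
q(f, P) = P*f
q(d, g)*L = ((-4 + 2*√2)*1)*(-1078/3) = (-4 + 2*√2)*(-1078/3) = 4312/3 - 2156*√2/3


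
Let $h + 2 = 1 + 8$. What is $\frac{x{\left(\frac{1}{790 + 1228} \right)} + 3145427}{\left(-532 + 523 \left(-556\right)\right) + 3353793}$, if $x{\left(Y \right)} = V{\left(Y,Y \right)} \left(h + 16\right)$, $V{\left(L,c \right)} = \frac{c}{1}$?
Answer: $\frac{6347471709}{6180070514} \approx 1.0271$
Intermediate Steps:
$V{\left(L,c \right)} = c$ ($V{\left(L,c \right)} = c 1 = c$)
$h = 7$ ($h = -2 + \left(1 + 8\right) = -2 + 9 = 7$)
$x{\left(Y \right)} = 23 Y$ ($x{\left(Y \right)} = Y \left(7 + 16\right) = Y 23 = 23 Y$)
$\frac{x{\left(\frac{1}{790 + 1228} \right)} + 3145427}{\left(-532 + 523 \left(-556\right)\right) + 3353793} = \frac{\frac{23}{790 + 1228} + 3145427}{\left(-532 + 523 \left(-556\right)\right) + 3353793} = \frac{\frac{23}{2018} + 3145427}{\left(-532 - 290788\right) + 3353793} = \frac{23 \cdot \frac{1}{2018} + 3145427}{-291320 + 3353793} = \frac{\frac{23}{2018} + 3145427}{3062473} = \frac{6347471709}{2018} \cdot \frac{1}{3062473} = \frac{6347471709}{6180070514}$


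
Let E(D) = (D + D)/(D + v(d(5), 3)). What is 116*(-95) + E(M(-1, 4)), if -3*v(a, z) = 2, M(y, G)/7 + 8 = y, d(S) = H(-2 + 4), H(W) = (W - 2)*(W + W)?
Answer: -2104442/191 ≈ -11018.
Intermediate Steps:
H(W) = 2*W*(-2 + W) (H(W) = (-2 + W)*(2*W) = 2*W*(-2 + W))
d(S) = 0 (d(S) = 2*(-2 + 4)*(-2 + (-2 + 4)) = 2*2*(-2 + 2) = 2*2*0 = 0)
M(y, G) = -56 + 7*y
v(a, z) = -2/3 (v(a, z) = -1/3*2 = -2/3)
E(D) = 2*D/(-2/3 + D) (E(D) = (D + D)/(D - 2/3) = (2*D)/(-2/3 + D) = 2*D/(-2/3 + D))
116*(-95) + E(M(-1, 4)) = 116*(-95) + 6*(-56 + 7*(-1))/(-2 + 3*(-56 + 7*(-1))) = -11020 + 6*(-56 - 7)/(-2 + 3*(-56 - 7)) = -11020 + 6*(-63)/(-2 + 3*(-63)) = -11020 + 6*(-63)/(-2 - 189) = -11020 + 6*(-63)/(-191) = -11020 + 6*(-63)*(-1/191) = -11020 + 378/191 = -2104442/191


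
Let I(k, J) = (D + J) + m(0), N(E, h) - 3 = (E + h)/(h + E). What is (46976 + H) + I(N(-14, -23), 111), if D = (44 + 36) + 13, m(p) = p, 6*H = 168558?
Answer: 75273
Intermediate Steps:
H = 28093 (H = (1/6)*168558 = 28093)
N(E, h) = 4 (N(E, h) = 3 + (E + h)/(h + E) = 3 + (E + h)/(E + h) = 3 + 1 = 4)
D = 93 (D = 80 + 13 = 93)
I(k, J) = 93 + J (I(k, J) = (93 + J) + 0 = 93 + J)
(46976 + H) + I(N(-14, -23), 111) = (46976 + 28093) + (93 + 111) = 75069 + 204 = 75273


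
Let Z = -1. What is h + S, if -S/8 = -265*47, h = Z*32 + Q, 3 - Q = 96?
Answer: 99515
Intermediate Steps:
Q = -93 (Q = 3 - 1*96 = 3 - 96 = -93)
h = -125 (h = -1*32 - 93 = -32 - 93 = -125)
S = 99640 (S = -(-2120)*47 = -8*(-12455) = 99640)
h + S = -125 + 99640 = 99515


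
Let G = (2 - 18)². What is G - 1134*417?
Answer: -472622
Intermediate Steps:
G = 256 (G = (-16)² = 256)
G - 1134*417 = 256 - 1134*417 = 256 - 472878 = -472622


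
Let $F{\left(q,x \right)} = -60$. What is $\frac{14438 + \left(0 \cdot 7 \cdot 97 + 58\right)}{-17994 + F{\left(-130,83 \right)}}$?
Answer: $- \frac{2416}{3009} \approx -0.80292$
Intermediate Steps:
$\frac{14438 + \left(0 \cdot 7 \cdot 97 + 58\right)}{-17994 + F{\left(-130,83 \right)}} = \frac{14438 + \left(0 \cdot 7 \cdot 97 + 58\right)}{-17994 - 60} = \frac{14438 + \left(0 \cdot 97 + 58\right)}{-18054} = \left(14438 + \left(0 + 58\right)\right) \left(- \frac{1}{18054}\right) = \left(14438 + 58\right) \left(- \frac{1}{18054}\right) = 14496 \left(- \frac{1}{18054}\right) = - \frac{2416}{3009}$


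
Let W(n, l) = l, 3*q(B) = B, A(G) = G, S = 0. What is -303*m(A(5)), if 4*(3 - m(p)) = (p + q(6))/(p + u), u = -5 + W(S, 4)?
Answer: -12423/16 ≈ -776.44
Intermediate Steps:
q(B) = B/3
u = -1 (u = -5 + 4 = -1)
m(p) = 3 - (2 + p)/(4*(-1 + p)) (m(p) = 3 - (p + (1/3)*6)/(4*(p - 1)) = 3 - (p + 2)/(4*(-1 + p)) = 3 - (2 + p)/(4*(-1 + p)))
-303*m(A(5)) = -303*(-14 + 11*5)/(4*(-1 + 5)) = -303*(-14 + 55)/(4*4) = -303*41/(4*4) = -303*41/16 = -12423/16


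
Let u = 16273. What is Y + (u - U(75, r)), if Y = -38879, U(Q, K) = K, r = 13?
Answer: -22619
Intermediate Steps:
Y + (u - U(75, r)) = -38879 + (16273 - 1*13) = -38879 + (16273 - 13) = -38879 + 16260 = -22619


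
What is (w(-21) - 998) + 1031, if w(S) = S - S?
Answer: 33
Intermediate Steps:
w(S) = 0
(w(-21) - 998) + 1031 = (0 - 998) + 1031 = -998 + 1031 = 33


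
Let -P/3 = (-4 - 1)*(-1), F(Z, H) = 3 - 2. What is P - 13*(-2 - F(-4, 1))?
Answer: 24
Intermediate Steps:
F(Z, H) = 1
P = -15 (P = -3*(-4 - 1)*(-1) = -(-15)*(-1) = -3*5 = -15)
P - 13*(-2 - F(-4, 1)) = -15 - 13*(-2 - 1*1) = -15 - 13*(-2 - 1) = -15 - 13*(-3) = -15 + 39 = 24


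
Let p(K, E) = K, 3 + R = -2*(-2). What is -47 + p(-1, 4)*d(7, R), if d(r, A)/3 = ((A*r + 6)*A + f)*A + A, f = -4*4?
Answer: -41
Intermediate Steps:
f = -16
R = 1 (R = -3 - 2*(-2) = -3 + 4 = 1)
d(r, A) = 3*A + 3*A*(-16 + A*(6 + A*r)) (d(r, A) = 3*(((A*r + 6)*A - 16)*A + A) = 3*(((6 + A*r)*A - 16)*A + A) = 3*((A*(6 + A*r) - 16)*A + A) = 3*((-16 + A*(6 + A*r))*A + A) = 3*(A*(-16 + A*(6 + A*r)) + A) = 3*(A + A*(-16 + A*(6 + A*r))) = 3*A + 3*A*(-16 + A*(6 + A*r)))
-47 + p(-1, 4)*d(7, R) = -47 - 3*(-15 + 6*1 + 7*1²) = -47 - 3*(-15 + 6 + 7*1) = -47 - 3*(-15 + 6 + 7) = -47 - 3*(-2) = -47 - 1*(-6) = -47 + 6 = -41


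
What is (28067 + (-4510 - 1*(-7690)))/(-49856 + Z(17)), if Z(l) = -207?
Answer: -31247/50063 ≈ -0.62415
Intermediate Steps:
(28067 + (-4510 - 1*(-7690)))/(-49856 + Z(17)) = (28067 + (-4510 - 1*(-7690)))/(-49856 - 207) = (28067 + (-4510 + 7690))/(-50063) = (28067 + 3180)*(-1/50063) = 31247*(-1/50063) = -31247/50063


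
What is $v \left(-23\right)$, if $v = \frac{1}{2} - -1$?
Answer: $- \frac{69}{2} \approx -34.5$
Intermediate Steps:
$v = \frac{3}{2}$ ($v = \frac{1}{2} + 1 = \frac{3}{2} \approx 1.5$)
$v \left(-23\right) = \frac{3}{2} \left(-23\right) = - \frac{69}{2}$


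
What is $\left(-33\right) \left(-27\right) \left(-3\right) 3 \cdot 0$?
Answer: $0$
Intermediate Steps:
$\left(-33\right) \left(-27\right) \left(-3\right) 3 \cdot 0 = 891 \left(\left(-9\right) 0\right) = 891 \cdot 0 = 0$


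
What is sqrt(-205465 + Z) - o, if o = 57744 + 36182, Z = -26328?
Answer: -93926 + I*sqrt(231793) ≈ -93926.0 + 481.45*I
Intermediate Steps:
o = 93926
sqrt(-205465 + Z) - o = sqrt(-205465 - 26328) - 1*93926 = sqrt(-231793) - 93926 = I*sqrt(231793) - 93926 = -93926 + I*sqrt(231793)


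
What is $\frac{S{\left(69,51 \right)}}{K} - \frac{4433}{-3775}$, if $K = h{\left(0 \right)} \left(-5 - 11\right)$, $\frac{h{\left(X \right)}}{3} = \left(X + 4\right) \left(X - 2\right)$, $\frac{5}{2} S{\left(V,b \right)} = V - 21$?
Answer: $\frac{18487}{15100} \approx 1.2243$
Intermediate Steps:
$S{\left(V,b \right)} = - \frac{42}{5} + \frac{2 V}{5}$ ($S{\left(V,b \right)} = \frac{2 \left(V - 21\right)}{5} = \frac{2 \left(-21 + V\right)}{5} = - \frac{42}{5} + \frac{2 V}{5}$)
$h{\left(X \right)} = 3 \left(-2 + X\right) \left(4 + X\right)$ ($h{\left(X \right)} = 3 \left(X + 4\right) \left(X - 2\right) = 3 \left(4 + X\right) \left(-2 + X\right) = 3 \left(-2 + X\right) \left(4 + X\right)$)
$K = 384$ ($K = \left(-24 + 3 \cdot 0^{2} + 6 \cdot 0\right) \left(-5 - 11\right) = \left(-24 + 3 \cdot 0 + 0\right) \left(-16\right) = \left(-24 + 0 + 0\right) \left(-16\right) = \left(-24\right) \left(-16\right) = 384$)
$\frac{S{\left(69,51 \right)}}{K} - \frac{4433}{-3775} = \frac{- \frac{42}{5} + \frac{2}{5} \cdot 69}{384} - \frac{4433}{-3775} = \left(- \frac{42}{5} + \frac{138}{5}\right) \frac{1}{384} - - \frac{4433}{3775} = \frac{96}{5} \cdot \frac{1}{384} + \frac{4433}{3775} = \frac{1}{20} + \frac{4433}{3775} = \frac{18487}{15100}$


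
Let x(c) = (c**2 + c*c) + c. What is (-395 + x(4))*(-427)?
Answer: 153293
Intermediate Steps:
x(c) = c + 2*c**2 (x(c) = (c**2 + c**2) + c = 2*c**2 + c = c + 2*c**2)
(-395 + x(4))*(-427) = (-395 + 4*(1 + 2*4))*(-427) = (-395 + 4*(1 + 8))*(-427) = (-395 + 4*9)*(-427) = (-395 + 36)*(-427) = -359*(-427) = 153293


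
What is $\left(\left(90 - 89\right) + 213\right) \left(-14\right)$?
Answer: $-2996$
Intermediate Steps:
$\left(\left(90 - 89\right) + 213\right) \left(-14\right) = \left(1 + 213\right) \left(-14\right) = 214 \left(-14\right) = -2996$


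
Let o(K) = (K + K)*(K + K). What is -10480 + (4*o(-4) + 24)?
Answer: -10200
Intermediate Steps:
o(K) = 4*K**2 (o(K) = (2*K)*(2*K) = 4*K**2)
-10480 + (4*o(-4) + 24) = -10480 + (4*(4*(-4)**2) + 24) = -10480 + (4*(4*16) + 24) = -10480 + (4*64 + 24) = -10480 + (256 + 24) = -10480 + 280 = -10200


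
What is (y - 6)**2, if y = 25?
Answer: 361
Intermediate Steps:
(y - 6)**2 = (25 - 6)**2 = 19**2 = 361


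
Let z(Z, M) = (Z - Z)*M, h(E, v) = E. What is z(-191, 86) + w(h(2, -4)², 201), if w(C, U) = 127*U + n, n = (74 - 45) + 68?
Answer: 25624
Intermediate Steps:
n = 97 (n = 29 + 68 = 97)
z(Z, M) = 0 (z(Z, M) = 0*M = 0)
w(C, U) = 97 + 127*U (w(C, U) = 127*U + 97 = 97 + 127*U)
z(-191, 86) + w(h(2, -4)², 201) = 0 + (97 + 127*201) = 0 + (97 + 25527) = 0 + 25624 = 25624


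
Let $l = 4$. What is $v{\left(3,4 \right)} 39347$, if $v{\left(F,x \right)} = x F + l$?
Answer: $629552$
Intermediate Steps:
$v{\left(F,x \right)} = 4 + F x$ ($v{\left(F,x \right)} = x F + 4 = F x + 4 = 4 + F x$)
$v{\left(3,4 \right)} 39347 = \left(4 + 3 \cdot 4\right) 39347 = \left(4 + 12\right) 39347 = 16 \cdot 39347 = 629552$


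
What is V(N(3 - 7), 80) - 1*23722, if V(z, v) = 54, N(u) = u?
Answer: -23668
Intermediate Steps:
V(N(3 - 7), 80) - 1*23722 = 54 - 1*23722 = 54 - 23722 = -23668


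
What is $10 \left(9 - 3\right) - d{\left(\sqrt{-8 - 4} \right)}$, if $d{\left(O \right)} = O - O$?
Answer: $60$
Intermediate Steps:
$d{\left(O \right)} = 0$
$10 \left(9 - 3\right) - d{\left(\sqrt{-8 - 4} \right)} = 10 \left(9 - 3\right) - 0 = 10 \cdot 6 + 0 = 60 + 0 = 60$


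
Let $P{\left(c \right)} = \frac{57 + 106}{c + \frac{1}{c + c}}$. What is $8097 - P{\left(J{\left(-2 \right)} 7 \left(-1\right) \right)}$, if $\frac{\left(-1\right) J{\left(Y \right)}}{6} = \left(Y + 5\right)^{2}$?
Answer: $\frac{2313748365}{285769} \approx 8096.6$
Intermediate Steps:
$J{\left(Y \right)} = - 6 \left(5 + Y\right)^{2}$ ($J{\left(Y \right)} = - 6 \left(Y + 5\right)^{2} = - 6 \left(5 + Y\right)^{2}$)
$P{\left(c \right)} = \frac{163}{c + \frac{1}{2 c}}$
$8097 - P{\left(J{\left(-2 \right)} 7 \left(-1\right) \right)} = 8097 - \frac{326 - 6 \left(5 - 2\right)^{2} \cdot 7 \left(-1\right)}{1 + 2 \left(- 6 \left(5 - 2\right)^{2} \cdot 7 \left(-1\right)\right)^{2}} = 8097 - \frac{326 - 6 \cdot 3^{2} \cdot 7 \left(-1\right)}{1 + 2 \left(- 6 \cdot 3^{2} \cdot 7 \left(-1\right)\right)^{2}} = 8097 - \frac{326 \left(-6\right) 9 \cdot 7 \left(-1\right)}{1 + 2 \left(\left(-6\right) 9 \cdot 7 \left(-1\right)\right)^{2}} = 8097 - \frac{326 \left(-54\right) 7 \left(-1\right)}{1 + 2 \left(\left(-54\right) 7 \left(-1\right)\right)^{2}} = 8097 - \frac{326 \left(\left(-378\right) \left(-1\right)\right)}{1 + 2 \left(\left(-378\right) \left(-1\right)\right)^{2}} = 8097 - 326 \cdot 378 \frac{1}{1 + 2 \cdot 378^{2}} = 8097 - 326 \cdot 378 \frac{1}{1 + 2 \cdot 142884} = 8097 - 326 \cdot 378 \frac{1}{1 + 285768} = 8097 - 326 \cdot 378 \cdot \frac{1}{285769} = 8097 - \frac{123228}{285769} = \frac{2313748365}{285769}$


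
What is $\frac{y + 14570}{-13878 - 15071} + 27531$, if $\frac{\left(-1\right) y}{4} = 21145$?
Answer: $\frac{797064929}{28949} \approx 27533.0$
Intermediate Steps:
$y = -84580$ ($y = \left(-4\right) 21145 = -84580$)
$\frac{y + 14570}{-13878 - 15071} + 27531 = \frac{-84580 + 14570}{-13878 - 15071} + 27531 = - \frac{70010}{-28949} + 27531 = \left(-70010\right) \left(- \frac{1}{28949}\right) + 27531 = \frac{70010}{28949} + 27531 = \frac{797064929}{28949}$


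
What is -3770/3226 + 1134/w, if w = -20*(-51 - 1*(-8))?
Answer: 104021/693590 ≈ 0.14997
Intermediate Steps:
w = 860 (w = -20*(-51 + 8) = -20*(-43) = 860)
-3770/3226 + 1134/w = -3770/3226 + 1134/860 = -3770*1/3226 + 1134*(1/860) = -1885/1613 + 567/430 = 104021/693590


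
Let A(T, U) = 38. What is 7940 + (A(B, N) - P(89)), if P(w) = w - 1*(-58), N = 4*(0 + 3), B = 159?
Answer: 7831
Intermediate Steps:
N = 12 (N = 4*3 = 12)
P(w) = 58 + w (P(w) = w + 58 = 58 + w)
7940 + (A(B, N) - P(89)) = 7940 + (38 - (58 + 89)) = 7940 + (38 - 1*147) = 7940 + (38 - 147) = 7940 - 109 = 7831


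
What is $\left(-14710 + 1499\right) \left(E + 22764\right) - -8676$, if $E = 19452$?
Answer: $-557706900$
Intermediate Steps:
$\left(-14710 + 1499\right) \left(E + 22764\right) - -8676 = \left(-14710 + 1499\right) \left(19452 + 22764\right) - -8676 = \left(-13211\right) 42216 + 8676 = -557715576 + 8676 = -557706900$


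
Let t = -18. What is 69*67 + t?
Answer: 4605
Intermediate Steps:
69*67 + t = 69*67 - 18 = 4623 - 18 = 4605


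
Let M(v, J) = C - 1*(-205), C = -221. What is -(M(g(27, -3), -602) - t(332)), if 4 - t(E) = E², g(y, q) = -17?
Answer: -110204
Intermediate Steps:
M(v, J) = -16 (M(v, J) = -221 - 1*(-205) = -221 + 205 = -16)
t(E) = 4 - E²
-(M(g(27, -3), -602) - t(332)) = -(-16 - (4 - 1*332²)) = -(-16 - (4 - 1*110224)) = -(-16 - (4 - 110224)) = -(-16 - 1*(-110220)) = -(-16 + 110220) = -1*110204 = -110204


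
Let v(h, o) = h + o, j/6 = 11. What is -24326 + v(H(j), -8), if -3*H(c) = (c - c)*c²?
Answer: -24334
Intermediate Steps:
j = 66 (j = 6*11 = 66)
H(c) = 0 (H(c) = -(c - c)*c²/3 = -0*c² = -⅓*0 = 0)
-24326 + v(H(j), -8) = -24326 + (0 - 8) = -24326 - 8 = -24334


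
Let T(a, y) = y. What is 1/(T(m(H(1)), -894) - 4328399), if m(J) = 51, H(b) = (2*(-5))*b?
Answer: -1/4329293 ≈ -2.3098e-7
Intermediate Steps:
H(b) = -10*b
1/(T(m(H(1)), -894) - 4328399) = 1/(-894 - 4328399) = 1/(-4329293) = -1/4329293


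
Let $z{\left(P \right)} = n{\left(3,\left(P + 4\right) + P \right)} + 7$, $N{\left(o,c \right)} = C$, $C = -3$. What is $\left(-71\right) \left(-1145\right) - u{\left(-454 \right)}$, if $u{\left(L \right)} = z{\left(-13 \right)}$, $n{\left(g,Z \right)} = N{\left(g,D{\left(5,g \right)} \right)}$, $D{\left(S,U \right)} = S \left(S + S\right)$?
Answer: $81291$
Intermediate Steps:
$D{\left(S,U \right)} = 2 S^{2}$ ($D{\left(S,U \right)} = S 2 S = 2 S^{2}$)
$N{\left(o,c \right)} = -3$
$n{\left(g,Z \right)} = -3$
$z{\left(P \right)} = 4$ ($z{\left(P \right)} = -3 + 7 = 4$)
$u{\left(L \right)} = 4$
$\left(-71\right) \left(-1145\right) - u{\left(-454 \right)} = \left(-71\right) \left(-1145\right) - 4 = 81295 - 4 = 81291$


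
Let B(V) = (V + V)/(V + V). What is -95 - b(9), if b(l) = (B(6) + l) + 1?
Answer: -106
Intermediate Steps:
B(V) = 1 (B(V) = (2*V)/((2*V)) = (2*V)*(1/(2*V)) = 1)
b(l) = 2 + l (b(l) = (1 + l) + 1 = 2 + l)
-95 - b(9) = -95 - (2 + 9) = -95 - 1*11 = -95 - 11 = -106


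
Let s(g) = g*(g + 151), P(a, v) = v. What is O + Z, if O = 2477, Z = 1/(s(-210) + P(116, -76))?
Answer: 30501779/12314 ≈ 2477.0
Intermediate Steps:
s(g) = g*(151 + g)
Z = 1/12314 (Z = 1/(-210*(151 - 210) - 76) = 1/(-210*(-59) - 76) = 1/(12390 - 76) = 1/12314 ≈ 8.1208e-5)
O + Z = 2477 + 1/12314 = 30501779/12314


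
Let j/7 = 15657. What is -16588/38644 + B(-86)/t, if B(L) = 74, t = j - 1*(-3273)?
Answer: -233682635/545228196 ≈ -0.42860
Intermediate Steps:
j = 109599 (j = 7*15657 = 109599)
t = 112872 (t = 109599 - 1*(-3273) = 109599 + 3273 = 112872)
-16588/38644 + B(-86)/t = -16588/38644 + 74/112872 = -16588*1/38644 + 74*(1/112872) = -4147/9661 + 37/56436 = -233682635/545228196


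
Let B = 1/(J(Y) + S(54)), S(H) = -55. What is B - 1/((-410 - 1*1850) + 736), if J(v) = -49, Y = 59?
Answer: -355/39624 ≈ -0.0089592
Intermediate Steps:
B = -1/104 (B = 1/(-49 - 55) = 1/(-104) = -1/104 ≈ -0.0096154)
B - 1/((-410 - 1*1850) + 736) = -1/104 - 1/((-410 - 1*1850) + 736) = -1/104 - 1/((-410 - 1850) + 736) = -1/104 - 1/(-2260 + 736) = -1/104 - 1/(-1524) = -1/104 - 1*(-1/1524) = -1/104 + 1/1524 = -355/39624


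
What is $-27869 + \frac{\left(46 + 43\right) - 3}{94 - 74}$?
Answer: $- \frac{278647}{10} \approx -27865.0$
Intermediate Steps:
$-27869 + \frac{\left(46 + 43\right) - 3}{94 - 74} = -27869 + \frac{89 - 3}{20} = -27869 + \frac{1}{20} \cdot 86 = -27869 + \frac{43}{10} = - \frac{278647}{10}$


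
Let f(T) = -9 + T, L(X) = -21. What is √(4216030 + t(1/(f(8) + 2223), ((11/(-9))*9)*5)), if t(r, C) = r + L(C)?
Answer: √20815633781778/2222 ≈ 2053.3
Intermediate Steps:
t(r, C) = -21 + r (t(r, C) = r - 21 = -21 + r)
√(4216030 + t(1/(f(8) + 2223), ((11/(-9))*9)*5)) = √(4216030 + (-21 + 1/((-9 + 8) + 2223))) = √(4216030 + (-21 + 1/(-1 + 2223))) = √(4216030 + (-21 + 1/2222)) = √(4216030 - 46661/2222) = √(9367971999/2222) = √20815633781778/2222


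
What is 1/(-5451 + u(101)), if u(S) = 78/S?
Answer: -101/550473 ≈ -0.00018348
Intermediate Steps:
1/(-5451 + u(101)) = 1/(-5451 + 78/101) = 1/(-550473/101) = -101/550473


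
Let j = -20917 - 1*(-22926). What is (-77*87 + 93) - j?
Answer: -8615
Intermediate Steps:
j = 2009 (j = -20917 + 22926 = 2009)
(-77*87 + 93) - j = (-77*87 + 93) - 1*2009 = (-6699 + 93) - 2009 = -6606 - 2009 = -8615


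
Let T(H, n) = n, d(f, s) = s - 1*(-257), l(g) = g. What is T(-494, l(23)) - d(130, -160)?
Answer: -74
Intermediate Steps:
d(f, s) = 257 + s (d(f, s) = s + 257 = 257 + s)
T(-494, l(23)) - d(130, -160) = 23 - (257 - 160) = 23 - 1*97 = 23 - 97 = -74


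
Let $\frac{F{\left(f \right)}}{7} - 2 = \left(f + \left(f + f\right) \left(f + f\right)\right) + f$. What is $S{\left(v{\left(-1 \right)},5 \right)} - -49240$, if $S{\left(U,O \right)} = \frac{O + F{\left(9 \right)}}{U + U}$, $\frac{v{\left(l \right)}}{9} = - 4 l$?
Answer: $\frac{3547693}{72} \approx 49274.0$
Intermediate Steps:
$v{\left(l \right)} = - 36 l$ ($v{\left(l \right)} = 9 \left(- 4 l\right) = - 36 l$)
$F{\left(f \right)} = 14 + 14 f + 28 f^{2}$ ($F{\left(f \right)} = 14 + 7 \left(\left(f + \left(f + f\right) \left(f + f\right)\right) + f\right) = 14 + 7 \left(\left(f + 2 f 2 f\right) + f\right) = 14 + 7 \left(\left(f + 4 f^{2}\right) + f\right) = 14 + 7 \left(2 f + 4 f^{2}\right) = 14 + \left(14 f + 28 f^{2}\right) = 14 + 14 f + 28 f^{2}$)
$S{\left(U,O \right)} = \frac{2408 + O}{2 U}$ ($S{\left(U,O \right)} = \frac{O + \left(14 + 14 \cdot 9 + 28 \cdot 9^{2}\right)}{U + U} = \frac{O + \left(14 + 126 + 28 \cdot 81\right)}{2 U} = \left(O + \left(14 + 126 + 2268\right)\right) \frac{1}{2 U} = \left(O + 2408\right) \frac{1}{2 U} = \left(2408 + O\right) \frac{1}{2 U} = \frac{2408 + O}{2 U}$)
$S{\left(v{\left(-1 \right)},5 \right)} - -49240 = \frac{2408 + 5}{2 \left(\left(-36\right) \left(-1\right)\right)} - -49240 = \frac{1}{2} \cdot \frac{1}{36} \cdot 2413 + 49240 = \frac{2413}{72} + 49240 = \frac{3547693}{72}$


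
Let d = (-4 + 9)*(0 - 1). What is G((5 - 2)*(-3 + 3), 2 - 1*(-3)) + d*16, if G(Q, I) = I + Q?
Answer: -75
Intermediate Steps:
d = -5 (d = 5*(-1) = -5)
G((5 - 2)*(-3 + 3), 2 - 1*(-3)) + d*16 = ((2 - 1*(-3)) + (5 - 2)*(-3 + 3)) - 5*16 = ((2 + 3) + 3*0) - 80 = (5 + 0) - 80 = 5 - 80 = -75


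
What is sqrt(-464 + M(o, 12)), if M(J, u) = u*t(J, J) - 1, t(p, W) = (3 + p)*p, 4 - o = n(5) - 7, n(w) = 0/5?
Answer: sqrt(1383) ≈ 37.189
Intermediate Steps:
n(w) = 0 (n(w) = 0*(1/5) = 0)
o = 11 (o = 4 - (0 - 7) = 4 - 1*(-7) = 4 + 7 = 11)
t(p, W) = p*(3 + p)
M(J, u) = -1 + J*u*(3 + J) (M(J, u) = u*(J*(3 + J)) - 1 = J*u*(3 + J) - 1 = -1 + J*u*(3 + J))
sqrt(-464 + M(o, 12)) = sqrt(-464 + (-1 + 11*12*(3 + 11))) = sqrt(-464 + (-1 + 11*12*14)) = sqrt(-464 + (-1 + 1848)) = sqrt(-464 + 1847) = sqrt(1383)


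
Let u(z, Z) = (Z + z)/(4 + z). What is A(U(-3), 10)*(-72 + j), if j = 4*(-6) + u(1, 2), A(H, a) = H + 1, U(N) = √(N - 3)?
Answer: -477/5 - 477*I*√6/5 ≈ -95.4 - 233.68*I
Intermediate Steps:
U(N) = √(-3 + N)
u(z, Z) = (Z + z)/(4 + z)
A(H, a) = 1 + H
j = -117/5 (j = 4*(-6) + (2 + 1)/(4 + 1) = -24 + 3/5 = -24 + (⅕)*3 = -24 + ⅗ = -117/5 ≈ -23.400)
A(U(-3), 10)*(-72 + j) = (1 + √(-3 - 3))*(-72 - 117/5) = (1 + √(-6))*(-477/5) = (1 + I*√6)*(-477/5) = -477/5 - 477*I*√6/5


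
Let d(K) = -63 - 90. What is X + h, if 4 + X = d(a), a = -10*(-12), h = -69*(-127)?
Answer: 8606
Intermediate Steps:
h = 8763
a = 120
d(K) = -153
X = -157 (X = -4 - 153 = -157)
X + h = -157 + 8763 = 8606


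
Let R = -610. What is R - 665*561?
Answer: -373675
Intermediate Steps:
R - 665*561 = -610 - 665*561 = -610 - 373065 = -373675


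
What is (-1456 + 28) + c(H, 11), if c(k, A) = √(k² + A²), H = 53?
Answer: -1428 + √2930 ≈ -1373.9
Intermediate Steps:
c(k, A) = √(A² + k²)
(-1456 + 28) + c(H, 11) = (-1456 + 28) + √(11² + 53²) = -1428 + √(121 + 2809) = -1428 + √2930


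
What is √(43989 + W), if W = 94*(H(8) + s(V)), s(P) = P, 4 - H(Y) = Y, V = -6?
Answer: √43049 ≈ 207.48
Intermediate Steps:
H(Y) = 4 - Y
W = -940 (W = 94*((4 - 1*8) - 6) = 94*((4 - 8) - 6) = 94*(-4 - 6) = 94*(-10) = -940)
√(43989 + W) = √(43989 - 940) = √43049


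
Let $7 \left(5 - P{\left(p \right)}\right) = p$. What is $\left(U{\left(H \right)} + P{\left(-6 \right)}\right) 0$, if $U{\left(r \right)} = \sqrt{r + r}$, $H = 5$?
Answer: $0$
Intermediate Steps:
$P{\left(p \right)} = 5 - \frac{p}{7}$
$U{\left(r \right)} = \sqrt{2} \sqrt{r}$ ($U{\left(r \right)} = \sqrt{2 r} = \sqrt{2} \sqrt{r}$)
$\left(U{\left(H \right)} + P{\left(-6 \right)}\right) 0 = \left(\sqrt{2} \sqrt{5} + \left(5 - - \frac{6}{7}\right)\right) 0 = \left(\sqrt{10} + \left(5 + \frac{6}{7}\right)\right) 0 = \left(\sqrt{10} + \frac{41}{7}\right) 0 = \left(\frac{41}{7} + \sqrt{10}\right) 0 = 0$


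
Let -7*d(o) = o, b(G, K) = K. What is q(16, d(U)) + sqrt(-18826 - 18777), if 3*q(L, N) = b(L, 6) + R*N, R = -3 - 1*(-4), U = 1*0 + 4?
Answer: 38/21 + I*sqrt(37603) ≈ 1.8095 + 193.92*I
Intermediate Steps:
U = 4 (U = 0 + 4 = 4)
R = 1 (R = -3 + 4 = 1)
d(o) = -o/7
q(L, N) = 2 + N/3 (q(L, N) = (6 + 1*N)/3 = (6 + N)/3 = 2 + N/3)
q(16, d(U)) + sqrt(-18826 - 18777) = (2 + (-1/7*4)/3) + sqrt(-18826 - 18777) = (2 + (1/3)*(-4/7)) + sqrt(-37603) = (2 - 4/21) + I*sqrt(37603) = 38/21 + I*sqrt(37603)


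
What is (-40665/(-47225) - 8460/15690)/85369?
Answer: 1590069/421700237215 ≈ 3.7706e-6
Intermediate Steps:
(-40665/(-47225) - 8460/15690)/85369 = (-40665*(-1/47225) - 8460*1/15690)*(1/85369) = (8133/9445 - 282/523)*(1/85369) = (1590069/4939735)*(1/85369) = 1590069/421700237215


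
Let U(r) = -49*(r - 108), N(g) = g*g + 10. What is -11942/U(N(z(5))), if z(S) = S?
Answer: -1706/511 ≈ -3.3386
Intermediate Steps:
N(g) = 10 + g² (N(g) = g² + 10 = 10 + g²)
U(r) = 5292 - 49*r (U(r) = -49*(-108 + r) = 5292 - 49*r)
-11942/U(N(z(5))) = -11942/(5292 - 49*(10 + 5²)) = -11942/(5292 - 49*(10 + 25)) = -11942/(5292 - 49*35) = -11942/(5292 - 1715) = -11942/3577 = -11942*1/3577 = -1706/511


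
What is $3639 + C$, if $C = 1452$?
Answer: $5091$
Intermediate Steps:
$3639 + C = 3639 + 1452 = 5091$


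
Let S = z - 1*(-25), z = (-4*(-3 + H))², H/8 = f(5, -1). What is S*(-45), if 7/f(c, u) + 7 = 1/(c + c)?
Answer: -47658245/529 ≈ -90091.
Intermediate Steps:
f(c, u) = 7/(-7 + 1/(2*c)) (f(c, u) = 7/(-7 + 1/(c + c)) = 7/(-7 + 1/(2*c)))
H = -560/69 (H = 8*(-14*5/(-1 + 14*5)) = 8*(-14*5/(-1 + 70)) = 8*(-14*5/69) = 8*(-14*5*1/69) = 8*(-70/69) = -560/69 ≈ -8.1159)
z = 9412624/4761 (z = (-4*(-3 - 560/69))² = (-4*(-767/69))² = (3068/69)² = 9412624/4761 ≈ 1977.0)
S = 9531649/4761 (S = 9412624/4761 - 1*(-25) = 9412624/4761 + 25 = 9531649/4761 ≈ 2002.0)
S*(-45) = (9531649/4761)*(-45) = -47658245/529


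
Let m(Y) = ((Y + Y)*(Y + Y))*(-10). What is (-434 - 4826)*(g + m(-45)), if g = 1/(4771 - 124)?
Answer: 1979900814740/4647 ≈ 4.2606e+8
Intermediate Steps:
m(Y) = -40*Y**2 (m(Y) = ((2*Y)*(2*Y))*(-10) = (4*Y**2)*(-10) = -40*Y**2)
g = 1/4647 ≈ 0.00021519
(-434 - 4826)*(g + m(-45)) = (-434 - 4826)*(1/4647 - 40*(-45)**2) = -5260*(1/4647 - 40*2025) = -5260*(1/4647 - 81000) = -5260*(-376406999/4647) = 1979900814740/4647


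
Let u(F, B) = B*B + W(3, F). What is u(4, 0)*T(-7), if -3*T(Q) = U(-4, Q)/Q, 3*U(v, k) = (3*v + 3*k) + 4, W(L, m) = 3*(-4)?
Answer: 116/21 ≈ 5.5238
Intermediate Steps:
W(L, m) = -12
u(F, B) = -12 + B² (u(F, B) = B*B - 12 = B² - 12 = -12 + B²)
U(v, k) = 4/3 + k + v (U(v, k) = ((3*v + 3*k) + 4)/3 = ((3*k + 3*v) + 4)/3 = (4 + 3*k + 3*v)/3 = 4/3 + k + v)
T(Q) = -(-8/3 + Q)/(3*Q) (T(Q) = -(4/3 + Q - 4)/(3*Q) = -(-8/3 + Q)/(3*Q))
u(4, 0)*T(-7) = (-12 + 0²)*((⅑)*(8 - 3*(-7))/(-7)) = (-12 + 0)*((⅑)*(-⅐)*(8 + 21)) = -4*(-1)*29/(3*7) = -12*(-29/63) = 116/21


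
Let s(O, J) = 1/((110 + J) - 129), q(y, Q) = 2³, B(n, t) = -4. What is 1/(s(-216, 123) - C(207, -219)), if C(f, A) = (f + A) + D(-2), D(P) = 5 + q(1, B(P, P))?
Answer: -104/103 ≈ -1.0097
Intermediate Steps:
q(y, Q) = 8
D(P) = 13 (D(P) = 5 + 8 = 13)
s(O, J) = 1/(-19 + J)
C(f, A) = 13 + A + f (C(f, A) = (f + A) + 13 = (A + f) + 13 = 13 + A + f)
1/(s(-216, 123) - C(207, -219)) = 1/(1/(-19 + 123) - (13 - 219 + 207)) = 1/(1/104 - 1*1) = 1/(1/104 - 1) = 1/(-103/104) = -104/103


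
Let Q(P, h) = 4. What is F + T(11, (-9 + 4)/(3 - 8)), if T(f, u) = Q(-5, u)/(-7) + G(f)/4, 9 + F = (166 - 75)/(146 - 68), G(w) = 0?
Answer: -353/42 ≈ -8.4048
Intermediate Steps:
F = -47/6 (F = -9 + (166 - 75)/(146 - 68) = -9 + 91/78 = -9 + 91*(1/78) = -9 + 7/6 = -47/6 ≈ -7.8333)
T(f, u) = -4/7 (T(f, u) = 4/(-7) + 0/4 = 4*(-1/7) + 0*(1/4) = -4/7 + 0 = -4/7)
F + T(11, (-9 + 4)/(3 - 8)) = -47/6 - 4/7 = -353/42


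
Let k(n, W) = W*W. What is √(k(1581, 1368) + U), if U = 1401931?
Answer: √3273355 ≈ 1809.2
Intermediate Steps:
k(n, W) = W²
√(k(1581, 1368) + U) = √(1368² + 1401931) = √(1871424 + 1401931) = √3273355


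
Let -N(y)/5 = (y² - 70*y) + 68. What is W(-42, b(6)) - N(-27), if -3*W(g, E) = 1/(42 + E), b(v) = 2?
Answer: 1773419/132 ≈ 13435.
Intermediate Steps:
N(y) = -340 - 5*y² + 350*y (N(y) = -5*((y² - 70*y) + 68) = -5*(68 + y² - 70*y) = -340 - 5*y² + 350*y)
W(g, E) = -1/(3*(42 + E))
W(-42, b(6)) - N(-27) = -1/(126 + 3*2) - (-340 - 5*(-27)² + 350*(-27)) = -1/(126 + 6) - (-340 - 5*729 - 9450) = -1/132 - (-340 - 3645 - 9450) = -1*1/132 - 1*(-13435) = -1/132 + 13435 = 1773419/132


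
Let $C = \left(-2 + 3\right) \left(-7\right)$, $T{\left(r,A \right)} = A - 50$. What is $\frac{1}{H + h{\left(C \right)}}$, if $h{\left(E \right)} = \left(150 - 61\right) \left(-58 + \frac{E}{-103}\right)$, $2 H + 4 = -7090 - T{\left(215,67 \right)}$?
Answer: $- \frac{206}{1794559} \approx -0.00011479$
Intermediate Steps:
$T{\left(r,A \right)} = -50 + A$
$C = -7$ ($C = 1 \left(-7\right) = -7$)
$H = - \frac{7111}{2}$ ($H = -2 + \frac{-7090 - \left(-50 + 67\right)}{2} = -2 + \frac{-7090 - 17}{2} = -2 + \frac{1}{2} \left(-7107\right) = -2 - \frac{7107}{2} = - \frac{7111}{2} \approx -3555.5$)
$h{\left(E \right)} = -5162 - \frac{89 E}{103}$ ($h{\left(E \right)} = 89 \left(-58 + E \left(- \frac{1}{103}\right)\right) = 89 \left(-58 - \frac{E}{103}\right) = -5162 - \frac{89 E}{103}$)
$\frac{1}{H + h{\left(C \right)}} = \frac{1}{- \frac{7111}{2} - \frac{531063}{103}} = \frac{1}{- \frac{1794559}{206}} = - \frac{206}{1794559}$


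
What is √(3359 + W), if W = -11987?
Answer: 2*I*√2157 ≈ 92.887*I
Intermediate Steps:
√(3359 + W) = √(3359 - 11987) = √(-8628) = 2*I*√2157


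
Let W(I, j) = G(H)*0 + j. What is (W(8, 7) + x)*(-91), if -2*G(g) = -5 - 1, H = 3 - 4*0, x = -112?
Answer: 9555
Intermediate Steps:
H = 3 (H = 3 + 0 = 3)
G(g) = 3 (G(g) = -(-5 - 1)/2 = -½*(-6) = 3)
W(I, j) = j (W(I, j) = 3*0 + j = 0 + j = j)
(W(8, 7) + x)*(-91) = (7 - 112)*(-91) = -105*(-91) = 9555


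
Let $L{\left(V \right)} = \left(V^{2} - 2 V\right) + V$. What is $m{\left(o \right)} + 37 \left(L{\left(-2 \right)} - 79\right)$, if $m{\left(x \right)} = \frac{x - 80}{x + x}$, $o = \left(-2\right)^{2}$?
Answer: $- \frac{5421}{2} \approx -2710.5$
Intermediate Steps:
$L{\left(V \right)} = V^{2} - V$
$o = 4$
$m{\left(x \right)} = \frac{-80 + x}{2 x}$
$m{\left(o \right)} + 37 \left(L{\left(-2 \right)} - 79\right) = \frac{-80 + 4}{2 \cdot 4} + 37 \left(- 2 \left(-1 - 2\right) - 79\right) = \frac{1}{2} \cdot \frac{1}{4} \left(-76\right) + 37 \left(\left(-2\right) \left(-3\right) - 79\right) = - \frac{19}{2} + 37 \left(6 - 79\right) = - \frac{19}{2} + 37 \left(-73\right) = - \frac{19}{2} - 2701 = - \frac{5421}{2}$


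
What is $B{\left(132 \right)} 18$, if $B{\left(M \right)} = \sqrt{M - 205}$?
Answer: $18 i \sqrt{73} \approx 153.79 i$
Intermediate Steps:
$B{\left(M \right)} = \sqrt{-205 + M}$
$B{\left(132 \right)} 18 = \sqrt{-205 + 132} \cdot 18 = \sqrt{-73} \cdot 18 = i \sqrt{73} \cdot 18 = 18 i \sqrt{73}$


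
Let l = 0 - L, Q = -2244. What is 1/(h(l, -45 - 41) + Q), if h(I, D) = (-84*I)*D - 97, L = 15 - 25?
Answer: 1/69899 ≈ 1.4306e-5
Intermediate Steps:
L = -10
l = 10 (l = 0 - 1*(-10) = 0 + 10 = 10)
h(I, D) = -97 - 84*D*I (h(I, D) = -84*D*I - 97 = -97 - 84*D*I)
1/(h(l, -45 - 41) + Q) = 1/((-97 - 84*(-45 - 41)*10) - 2244) = 1/((-97 - 84*(-86)*10) - 2244) = 1/((-97 + 72240) - 2244) = 1/(72143 - 2244) = 1/69899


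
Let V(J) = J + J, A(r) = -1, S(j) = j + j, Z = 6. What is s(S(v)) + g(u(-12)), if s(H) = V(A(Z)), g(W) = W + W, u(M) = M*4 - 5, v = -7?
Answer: -108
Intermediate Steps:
S(j) = 2*j
u(M) = -5 + 4*M (u(M) = 4*M - 5 = -5 + 4*M)
g(W) = 2*W
V(J) = 2*J
s(H) = -2 (s(H) = 2*(-1) = -2)
s(S(v)) + g(u(-12)) = -2 + 2*(-5 + 4*(-12)) = -2 + 2*(-5 - 48) = -2 + 2*(-53) = -2 - 106 = -108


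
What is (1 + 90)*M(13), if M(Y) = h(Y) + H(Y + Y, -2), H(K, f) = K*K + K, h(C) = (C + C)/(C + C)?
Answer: 63973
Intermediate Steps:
h(C) = 1 (h(C) = (2*C)/((2*C)) = (2*C)*(1/(2*C)) = 1)
H(K, f) = K + K² (H(K, f) = K² + K = K + K²)
M(Y) = 1 + 2*Y*(1 + 2*Y) (M(Y) = 1 + (Y + Y)*(1 + (Y + Y)) = 1 + (2*Y)*(1 + 2*Y) = 1 + 2*Y*(1 + 2*Y))
(1 + 90)*M(13) = (1 + 90)*(1 + 2*13*(1 + 2*13)) = 91*(1 + 2*13*(1 + 26)) = 91*(1 + 2*13*27) = 91*(1 + 702) = 91*703 = 63973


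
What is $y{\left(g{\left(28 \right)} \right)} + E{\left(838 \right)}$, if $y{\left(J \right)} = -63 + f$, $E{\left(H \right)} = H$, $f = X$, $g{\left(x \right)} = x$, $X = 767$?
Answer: $1542$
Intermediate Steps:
$f = 767$
$y{\left(J \right)} = 704$ ($y{\left(J \right)} = -63 + 767 = 704$)
$y{\left(g{\left(28 \right)} \right)} + E{\left(838 \right)} = 704 + 838 = 1542$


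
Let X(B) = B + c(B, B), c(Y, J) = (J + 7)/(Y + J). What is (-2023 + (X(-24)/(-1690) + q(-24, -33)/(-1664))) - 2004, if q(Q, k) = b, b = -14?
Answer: -130667369/32448 ≈ -4027.0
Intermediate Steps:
c(Y, J) = (7 + J)/(J + Y)
X(B) = B + (7 + B)/(2*B) (X(B) = B + (7 + B)/(B + B) = B + (7 + B)/((2*B)) = B + (1/(2*B))*(7 + B) = B + (7 + B)/(2*B))
q(Q, k) = -14
(-2023 + (X(-24)/(-1690) + q(-24, -33)/(-1664))) - 2004 = (-2023 + ((½ - 24 + (7/2)/(-24))/(-1690) - 14/(-1664))) - 2004 = (-2023 + ((½ - 24 + (7/2)*(-1/24))*(-1/1690) - 14*(-1/1664))) - 2004 = (-2023 + ((½ - 24 - 7/48)*(-1/1690) + 7/832)) - 2004 = (-2023 + (-1135/48*(-1/1690) + 7/832)) - 2004 = (-2023 + (227/16224 + 7/832)) - 2004 = (-2023 + 727/32448) - 2004 = -65641577/32448 - 2004 = -130667369/32448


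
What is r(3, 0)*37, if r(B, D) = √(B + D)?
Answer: 37*√3 ≈ 64.086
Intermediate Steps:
r(3, 0)*37 = √(3 + 0)*37 = √3*37 = 37*√3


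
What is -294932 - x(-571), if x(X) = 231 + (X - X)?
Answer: -295163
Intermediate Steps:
x(X) = 231 (x(X) = 231 + 0 = 231)
-294932 - x(-571) = -294932 - 1*231 = -294932 - 231 = -295163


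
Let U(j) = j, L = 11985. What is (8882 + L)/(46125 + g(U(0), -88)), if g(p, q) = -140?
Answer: 20867/45985 ≈ 0.45378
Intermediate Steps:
(8882 + L)/(46125 + g(U(0), -88)) = (8882 + 11985)/(46125 - 140) = 20867/45985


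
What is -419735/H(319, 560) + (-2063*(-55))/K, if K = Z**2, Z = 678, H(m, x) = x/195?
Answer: -1881215094445/12871152 ≈ -1.4616e+5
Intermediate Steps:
H(m, x) = x/195 (H(m, x) = x*(1/195) = x/195)
K = 459684 (K = 678**2 = 459684)
-419735/H(319, 560) + (-2063*(-55))/K = -419735/((1/195)*560) - 2063*(-55)/459684 = -419735/112/39 + 113465*(1/459684) = -419735*39/112 + 113465/459684 = -16369665/112 + 113465/459684 = -1881215094445/12871152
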